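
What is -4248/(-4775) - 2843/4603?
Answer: 5978219/21979325 ≈ 0.27199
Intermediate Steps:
-4248/(-4775) - 2843/4603 = -4248*(-1/4775) - 2843*1/4603 = 4248/4775 - 2843/4603 = 5978219/21979325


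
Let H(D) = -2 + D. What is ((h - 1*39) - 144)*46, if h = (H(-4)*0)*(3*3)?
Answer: -8418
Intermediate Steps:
h = 0 (h = ((-2 - 4)*0)*(3*3) = -6*0*9 = 0*9 = 0)
((h - 1*39) - 144)*46 = ((0 - 1*39) - 144)*46 = ((0 - 39) - 144)*46 = (-39 - 144)*46 = -183*46 = -8418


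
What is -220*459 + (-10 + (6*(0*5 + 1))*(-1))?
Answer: -100996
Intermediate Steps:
-220*459 + (-10 + (6*(0*5 + 1))*(-1)) = -100980 + (-10 + (6*(0 + 1))*(-1)) = -100980 + (-10 + (6*1)*(-1)) = -100980 + (-10 + 6*(-1)) = -100980 + (-10 - 6) = -100980 - 16 = -100996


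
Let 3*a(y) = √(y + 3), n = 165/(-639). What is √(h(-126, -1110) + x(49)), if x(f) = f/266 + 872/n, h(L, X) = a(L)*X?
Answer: √(-14750348470 - 1616197000*I*√123)/2090 ≈ 31.124 - 65.921*I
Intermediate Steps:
n = -55/213 (n = 165*(-1/639) = -55/213 ≈ -0.25822)
a(y) = √(3 + y)/3 (a(y) = √(y + 3)/3 = √(3 + y)/3)
h(L, X) = X*√(3 + L)/3 (h(L, X) = (√(3 + L)/3)*X = X*√(3 + L)/3)
x(f) = -185736/55 + f/266 (x(f) = f/266 + 872/(-55/213) = f*(1/266) + 872*(-213/55) = f/266 - 185736/55 = -185736/55 + f/266)
√(h(-126, -1110) + x(49)) = √((⅓)*(-1110)*√(3 - 126) + (-185736/55 + (1/266)*49)) = √((⅓)*(-1110)*√(-123) + (-185736/55 + 7/38)) = √((⅓)*(-1110)*(I*√123) - 7057583/2090) = √(-370*I*√123 - 7057583/2090) = √(-7057583/2090 - 370*I*√123)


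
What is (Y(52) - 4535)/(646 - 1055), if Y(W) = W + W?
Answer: 4431/409 ≈ 10.834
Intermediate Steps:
Y(W) = 2*W
(Y(52) - 4535)/(646 - 1055) = (2*52 - 4535)/(646 - 1055) = (104 - 4535)/(-409) = -4431*(-1/409) = 4431/409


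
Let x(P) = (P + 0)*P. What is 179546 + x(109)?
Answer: 191427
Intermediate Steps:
x(P) = P² (x(P) = P*P = P²)
179546 + x(109) = 179546 + 109² = 179546 + 11881 = 191427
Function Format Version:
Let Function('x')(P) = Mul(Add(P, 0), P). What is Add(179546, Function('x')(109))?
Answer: 191427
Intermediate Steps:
Function('x')(P) = Pow(P, 2) (Function('x')(P) = Mul(P, P) = Pow(P, 2))
Add(179546, Function('x')(109)) = Add(179546, Pow(109, 2)) = Add(179546, 11881) = 191427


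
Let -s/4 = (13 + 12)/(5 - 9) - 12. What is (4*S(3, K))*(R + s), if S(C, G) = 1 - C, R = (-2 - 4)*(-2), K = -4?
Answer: -680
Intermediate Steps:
R = 12 (R = -6*(-2) = 12)
s = 73 (s = -4*((13 + 12)/(5 - 9) - 12) = -4*(25/(-4) - 12) = -4*(25*(-¼) - 12) = -4*(-25/4 - 12) = -4*(-73/4) = 73)
(4*S(3, K))*(R + s) = (4*(1 - 1*3))*(12 + 73) = (4*(1 - 3))*85 = (4*(-2))*85 = -8*85 = -680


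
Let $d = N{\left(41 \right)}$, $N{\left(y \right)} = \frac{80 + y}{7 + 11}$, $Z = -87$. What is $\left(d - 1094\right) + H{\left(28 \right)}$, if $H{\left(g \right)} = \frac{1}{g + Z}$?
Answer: $- \frac{1154707}{1062} \approx -1087.3$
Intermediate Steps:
$N{\left(y \right)} = \frac{40}{9} + \frac{y}{18}$ ($N{\left(y \right)} = \frac{80 + y}{18} = \left(80 + y\right) \frac{1}{18} = \frac{40}{9} + \frac{y}{18}$)
$d = \frac{121}{18}$ ($d = \frac{40}{9} + \frac{1}{18} \cdot 41 = \frac{40}{9} + \frac{41}{18} = \frac{121}{18} \approx 6.7222$)
$H{\left(g \right)} = \frac{1}{-87 + g}$ ($H{\left(g \right)} = \frac{1}{g - 87} = \frac{1}{-87 + g}$)
$\left(d - 1094\right) + H{\left(28 \right)} = \left(\frac{121}{18} - 1094\right) + \frac{1}{-87 + 28} = - \frac{19571}{18} + \frac{1}{-59} = - \frac{19571}{18} - \frac{1}{59} = - \frac{1154707}{1062}$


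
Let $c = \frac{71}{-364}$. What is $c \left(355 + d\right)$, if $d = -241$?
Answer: $- \frac{4047}{182} \approx -22.236$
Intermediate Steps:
$c = - \frac{71}{364}$ ($c = 71 \left(- \frac{1}{364}\right) = - \frac{71}{364} \approx -0.19506$)
$c \left(355 + d\right) = - \frac{71 \left(355 - 241\right)}{364} = \left(- \frac{71}{364}\right) 114 = - \frac{4047}{182}$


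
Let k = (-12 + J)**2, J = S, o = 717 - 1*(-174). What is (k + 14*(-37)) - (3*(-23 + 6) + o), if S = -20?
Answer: -334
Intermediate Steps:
o = 891 (o = 717 + 174 = 891)
J = -20
k = 1024 (k = (-12 - 20)**2 = (-32)**2 = 1024)
(k + 14*(-37)) - (3*(-23 + 6) + o) = (1024 + 14*(-37)) - (3*(-23 + 6) + 891) = (1024 - 518) - (3*(-17) + 891) = 506 - (-51 + 891) = 506 - 1*840 = 506 - 840 = -334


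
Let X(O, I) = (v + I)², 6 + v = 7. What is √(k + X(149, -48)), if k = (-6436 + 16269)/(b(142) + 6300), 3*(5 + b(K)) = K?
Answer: √800278321834/19027 ≈ 47.016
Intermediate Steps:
v = 1 (v = -6 + 7 = 1)
b(K) = -5 + K/3
k = 29499/19027 (k = (-6436 + 16269)/((-5 + (⅓)*142) + 6300) = 9833/((-5 + 142/3) + 6300) = 9833/(127/3 + 6300) = 9833/(19027/3) = 9833*(3/19027) = 29499/19027 ≈ 1.5504)
X(O, I) = (1 + I)²
√(k + X(149, -48)) = √(29499/19027 + (1 - 48)²) = √(29499/19027 + (-47)²) = √(29499/19027 + 2209) = √(42060142/19027) = √800278321834/19027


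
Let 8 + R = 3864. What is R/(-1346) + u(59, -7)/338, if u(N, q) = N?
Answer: -611957/227474 ≈ -2.6902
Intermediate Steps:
R = 3856 (R = -8 + 3864 = 3856)
R/(-1346) + u(59, -7)/338 = 3856/(-1346) + 59/338 = 3856*(-1/1346) + 59*(1/338) = -1928/673 + 59/338 = -611957/227474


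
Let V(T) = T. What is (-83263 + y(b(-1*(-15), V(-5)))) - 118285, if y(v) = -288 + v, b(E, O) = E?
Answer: -201821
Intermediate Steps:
(-83263 + y(b(-1*(-15), V(-5)))) - 118285 = (-83263 + (-288 - 1*(-15))) - 118285 = (-83263 + (-288 + 15)) - 118285 = (-83263 - 273) - 118285 = -83536 - 118285 = -201821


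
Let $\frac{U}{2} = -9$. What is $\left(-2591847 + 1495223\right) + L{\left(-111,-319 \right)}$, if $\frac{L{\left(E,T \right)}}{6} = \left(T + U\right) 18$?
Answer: $-1133020$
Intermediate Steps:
$U = -18$ ($U = 2 \left(-9\right) = -18$)
$L{\left(E,T \right)} = -1944 + 108 T$ ($L{\left(E,T \right)} = 6 \left(T - 18\right) 18 = 6 \left(-18 + T\right) 18 = 6 \left(-324 + 18 T\right) = -1944 + 108 T$)
$\left(-2591847 + 1495223\right) + L{\left(-111,-319 \right)} = \left(-2591847 + 1495223\right) + \left(-1944 + 108 \left(-319\right)\right) = -1096624 - 36396 = -1133020$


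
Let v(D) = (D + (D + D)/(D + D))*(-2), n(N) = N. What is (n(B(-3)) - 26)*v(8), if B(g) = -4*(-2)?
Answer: 324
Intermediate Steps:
B(g) = 8
v(D) = -2 - 2*D (v(D) = (D + (2*D)/((2*D)))*(-2) = (D + (2*D)*(1/(2*D)))*(-2) = (D + 1)*(-2) = (1 + D)*(-2) = -2 - 2*D)
(n(B(-3)) - 26)*v(8) = (8 - 26)*(-2 - 2*8) = -18*(-2 - 16) = -18*(-18) = 324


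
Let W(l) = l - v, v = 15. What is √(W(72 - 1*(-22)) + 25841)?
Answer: 72*√5 ≈ 161.00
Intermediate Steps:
W(l) = -15 + l (W(l) = l - 1*15 = l - 15 = -15 + l)
√(W(72 - 1*(-22)) + 25841) = √((-15 + (72 - 1*(-22))) + 25841) = √((-15 + (72 + 22)) + 25841) = √((-15 + 94) + 25841) = √(79 + 25841) = √25920 = 72*√5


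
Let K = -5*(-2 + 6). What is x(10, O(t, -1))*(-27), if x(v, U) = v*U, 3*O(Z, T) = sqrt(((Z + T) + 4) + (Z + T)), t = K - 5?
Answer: -360*I*sqrt(3) ≈ -623.54*I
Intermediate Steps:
K = -20 (K = -5*4 = -20)
t = -25 (t = -20 - 5 = -25)
O(Z, T) = sqrt(4 + 2*T + 2*Z)/3 (O(Z, T) = sqrt(((Z + T) + 4) + (Z + T))/3 = sqrt(((T + Z) + 4) + (T + Z))/3 = sqrt((4 + T + Z) + (T + Z))/3 = sqrt(4 + 2*T + 2*Z)/3)
x(v, U) = U*v
x(10, O(t, -1))*(-27) = ((sqrt(4 + 2*(-1) + 2*(-25))/3)*10)*(-27) = ((sqrt(4 - 2 - 50)/3)*10)*(-27) = ((sqrt(-48)/3)*10)*(-27) = (((4*I*sqrt(3))/3)*10)*(-27) = ((4*I*sqrt(3)/3)*10)*(-27) = (40*I*sqrt(3)/3)*(-27) = -360*I*sqrt(3)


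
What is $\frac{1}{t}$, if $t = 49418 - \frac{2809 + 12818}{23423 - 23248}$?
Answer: $\frac{175}{8632523} \approx 2.0272 \cdot 10^{-5}$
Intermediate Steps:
$t = \frac{8632523}{175}$ ($t = 49418 - \frac{15627}{175} = \frac{8632523}{175} \approx 49329.0$)
$\frac{1}{t} = \frac{1}{\frac{8632523}{175}} = \frac{175}{8632523}$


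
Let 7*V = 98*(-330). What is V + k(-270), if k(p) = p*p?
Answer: 68280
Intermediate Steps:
k(p) = p²
V = -4620 (V = (98*(-330))/7 = (⅐)*(-32340) = -4620)
V + k(-270) = -4620 + (-270)² = -4620 + 72900 = 68280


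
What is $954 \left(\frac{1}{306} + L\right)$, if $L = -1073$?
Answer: $- \frac{17401861}{17} \approx -1.0236 \cdot 10^{6}$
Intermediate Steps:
$954 \left(\frac{1}{306} + L\right) = 954 \left(\frac{1}{306} - 1073\right) = 954 \left(- \frac{328337}{306}\right) = - \frac{17401861}{17}$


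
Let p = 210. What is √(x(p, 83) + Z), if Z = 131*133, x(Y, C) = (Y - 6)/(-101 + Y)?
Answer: √207024899/109 ≈ 132.00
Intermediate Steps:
x(Y, C) = (-6 + Y)/(-101 + Y)
Z = 17423
√(x(p, 83) + Z) = √((-6 + 210)/(-101 + 210) + 17423) = √(204/109 + 17423) = √(1899311/109) = √207024899/109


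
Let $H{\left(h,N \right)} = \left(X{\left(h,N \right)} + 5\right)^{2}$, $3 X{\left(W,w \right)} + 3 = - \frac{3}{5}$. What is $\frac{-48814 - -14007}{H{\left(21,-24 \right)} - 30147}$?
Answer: $\frac{870175}{753314} \approx 1.1551$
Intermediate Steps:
$X{\left(W,w \right)} = - \frac{6}{5}$ ($X{\left(W,w \right)} = -1 + \frac{\left(-3\right) \frac{1}{5}}{3} = -1 + \frac{1}{3} \left(- \frac{3}{5}\right) = -1 - \frac{1}{5} = - \frac{6}{5}$)
$H{\left(h,N \right)} = \frac{361}{25}$ ($H{\left(h,N \right)} = \left(- \frac{6}{5} + 5\right)^{2} = \left(\frac{19}{5}\right)^{2} = \frac{361}{25}$)
$\frac{-48814 - -14007}{H{\left(21,-24 \right)} - 30147} = \frac{-48814 - -14007}{\frac{361}{25} - 30147} = \frac{-48814 + 14007}{- \frac{753314}{25}} = \left(-34807\right) \left(- \frac{25}{753314}\right) = \frac{870175}{753314}$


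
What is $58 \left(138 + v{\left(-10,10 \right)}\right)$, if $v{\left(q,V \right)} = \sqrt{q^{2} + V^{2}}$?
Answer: $8004 + 580 \sqrt{2} \approx 8824.3$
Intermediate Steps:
$v{\left(q,V \right)} = \sqrt{V^{2} + q^{2}}$
$58 \left(138 + v{\left(-10,10 \right)}\right) = 58 \left(138 + \sqrt{10^{2} + \left(-10\right)^{2}}\right) = 58 \left(138 + \sqrt{100 + 100}\right) = 58 \left(138 + \sqrt{200}\right) = 58 \left(138 + 10 \sqrt{2}\right) = 8004 + 580 \sqrt{2}$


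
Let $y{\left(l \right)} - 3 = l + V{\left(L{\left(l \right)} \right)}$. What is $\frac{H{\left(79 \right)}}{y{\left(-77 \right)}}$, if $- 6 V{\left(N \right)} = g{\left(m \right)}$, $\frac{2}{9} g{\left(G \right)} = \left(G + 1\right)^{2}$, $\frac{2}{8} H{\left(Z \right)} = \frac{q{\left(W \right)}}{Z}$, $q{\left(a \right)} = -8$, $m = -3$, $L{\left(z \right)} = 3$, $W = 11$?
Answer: $\frac{32}{6083} \approx 0.0052606$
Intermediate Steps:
$H{\left(Z \right)} = - \frac{32}{Z}$ ($H{\left(Z \right)} = 4 \left(- \frac{8}{Z}\right) = - \frac{32}{Z}$)
$g{\left(G \right)} = \frac{9 \left(1 + G\right)^{2}}{2}$ ($g{\left(G \right)} = \frac{9 \left(G + 1\right)^{2}}{2} = \frac{9 \left(1 + G\right)^{2}}{2}$)
$V{\left(N \right)} = -3$ ($V{\left(N \right)} = - \frac{\frac{9}{2} \left(1 - 3\right)^{2}}{6} = - \frac{\frac{9}{2} \left(-2\right)^{2}}{6} = - \frac{\frac{9}{2} \cdot 4}{6} = \left(- \frac{1}{6}\right) 18 = -3$)
$y{\left(l \right)} = l$ ($y{\left(l \right)} = 3 + \left(l - 3\right) = 3 + \left(-3 + l\right) = l$)
$\frac{H{\left(79 \right)}}{y{\left(-77 \right)}} = \frac{\left(-32\right) \frac{1}{79}}{-77} = \left(-32\right) \frac{1}{79} \left(- \frac{1}{77}\right) = \left(- \frac{32}{79}\right) \left(- \frac{1}{77}\right) = \frac{32}{6083}$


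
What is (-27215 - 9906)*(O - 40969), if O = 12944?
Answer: 1040316025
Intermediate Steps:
(-27215 - 9906)*(O - 40969) = (-27215 - 9906)*(12944 - 40969) = -37121*(-28025) = 1040316025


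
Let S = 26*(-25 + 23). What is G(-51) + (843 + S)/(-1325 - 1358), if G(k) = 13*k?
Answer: -1779620/2683 ≈ -663.29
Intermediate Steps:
S = -52 (S = 26*(-2) = -52)
G(-51) + (843 + S)/(-1325 - 1358) = 13*(-51) + (843 - 52)/(-1325 - 1358) = -663 + 791/(-2683) = -663 + 791*(-1/2683) = -663 - 791/2683 = -1779620/2683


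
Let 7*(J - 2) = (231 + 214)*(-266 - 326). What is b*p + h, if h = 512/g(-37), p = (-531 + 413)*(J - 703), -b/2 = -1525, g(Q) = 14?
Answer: 96578085556/7 ≈ 1.3797e+10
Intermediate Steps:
J = -263426/7 (J = 2 + ((231 + 214)*(-266 - 326))/7 = 2 + (445*(-592))/7 = 2 + (⅐)*(-263440) = 2 - 263440/7 = -263426/7 ≈ -37632.)
b = 3050 (b = -2*(-1525) = 3050)
p = 31664946/7 (p = (-531 + 413)*(-263426/7 - 703) = -118*(-268347/7) = 31664946/7 ≈ 4.5236e+6)
h = 256/7 (h = 512/14 = 512*(1/14) = 256/7 ≈ 36.571)
b*p + h = 3050*(31664946/7) + 256/7 = 96578085300/7 + 256/7 = 96578085556/7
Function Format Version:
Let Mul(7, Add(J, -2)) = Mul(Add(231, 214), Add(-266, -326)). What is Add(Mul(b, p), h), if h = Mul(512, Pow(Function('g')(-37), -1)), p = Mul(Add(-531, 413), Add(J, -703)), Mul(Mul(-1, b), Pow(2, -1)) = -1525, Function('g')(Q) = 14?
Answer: Rational(96578085556, 7) ≈ 1.3797e+10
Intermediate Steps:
J = Rational(-263426, 7) (J = Add(2, Mul(Rational(1, 7), Mul(Add(231, 214), Add(-266, -326)))) = Add(2, Mul(Rational(1, 7), Mul(445, -592))) = Add(2, Mul(Rational(1, 7), -263440)) = Add(2, Rational(-263440, 7)) = Rational(-263426, 7) ≈ -37632.)
b = 3050 (b = Mul(-2, -1525) = 3050)
p = Rational(31664946, 7) (p = Mul(Add(-531, 413), Add(Rational(-263426, 7), -703)) = Mul(-118, Rational(-268347, 7)) = Rational(31664946, 7) ≈ 4.5236e+6)
h = Rational(256, 7) (h = Mul(512, Pow(14, -1)) = Mul(512, Rational(1, 14)) = Rational(256, 7) ≈ 36.571)
Add(Mul(b, p), h) = Add(Mul(3050, Rational(31664946, 7)), Rational(256, 7)) = Add(Rational(96578085300, 7), Rational(256, 7)) = Rational(96578085556, 7)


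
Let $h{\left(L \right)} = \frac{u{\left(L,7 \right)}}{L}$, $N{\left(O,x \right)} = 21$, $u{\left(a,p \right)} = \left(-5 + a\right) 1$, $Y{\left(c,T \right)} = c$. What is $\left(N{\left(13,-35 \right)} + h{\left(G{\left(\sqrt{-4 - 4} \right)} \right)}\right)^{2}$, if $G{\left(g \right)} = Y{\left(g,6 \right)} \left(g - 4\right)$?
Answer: $\frac{29191 i + 63712 \sqrt{2}}{64 \left(i + 2 \sqrt{2}\right)} \approx 493.12 - 13.086 i$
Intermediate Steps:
$u{\left(a,p \right)} = -5 + a$
$G{\left(g \right)} = g \left(-4 + g\right)$ ($G{\left(g \right)} = g \left(g - 4\right) = g \left(-4 + g\right)$)
$h{\left(L \right)} = \frac{-5 + L}{L}$
$\left(N{\left(13,-35 \right)} + h{\left(G{\left(\sqrt{-4 - 4} \right)} \right)}\right)^{2} = \left(21 + \frac{-5 + \sqrt{-4 - 4} \left(-4 + \sqrt{-4 - 4}\right)}{\sqrt{-4 - 4} \left(-4 + \sqrt{-4 - 4}\right)}\right)^{2} = \left(21 + \frac{-5 + \sqrt{-8} \left(-4 + \sqrt{-8}\right)}{\sqrt{-8} \left(-4 + \sqrt{-8}\right)}\right)^{2} = \left(21 + \frac{-5 + 2 i \sqrt{2} \left(-4 + 2 i \sqrt{2}\right)}{2 i \sqrt{2} \left(-4 + 2 i \sqrt{2}\right)}\right)^{2} = \left(21 + - \frac{i \sqrt{2}}{4 \left(-4 + 2 i \sqrt{2}\right)} \left(-5 + 2 i \sqrt{2} \left(-4 + 2 i \sqrt{2}\right)\right)\right)^{2} = \left(21 - \frac{i \sqrt{2} \left(-5 + 2 i \sqrt{2} \left(-4 + 2 i \sqrt{2}\right)\right)}{4 \left(-4 + 2 i \sqrt{2}\right)}\right)^{2}$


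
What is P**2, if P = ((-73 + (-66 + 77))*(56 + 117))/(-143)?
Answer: 115047076/20449 ≈ 5626.0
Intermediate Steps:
P = 10726/143 (P = ((-73 + 11)*173)*(-1/143) = -62*173*(-1/143) = -10726*(-1/143) = 10726/143 ≈ 75.007)
P**2 = (10726/143)**2 = 115047076/20449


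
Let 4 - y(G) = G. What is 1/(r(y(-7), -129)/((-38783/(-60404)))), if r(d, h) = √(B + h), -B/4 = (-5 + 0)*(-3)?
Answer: -38783*I*√21/3805452 ≈ -0.046703*I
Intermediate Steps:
y(G) = 4 - G
B = -60 (B = -4*(-5 + 0)*(-3) = -(-20)*(-3) = -4*15 = -60)
r(d, h) = √(-60 + h)
1/(r(y(-7), -129)/((-38783/(-60404)))) = 1/(√(-60 - 129)/((-38783/(-60404)))) = 1/(√(-189)/((-38783*(-1/60404)))) = 1/((3*I*√21)/(38783/60404)) = 1/((3*I*√21)*(60404/38783)) = 1/(181212*I*√21/38783) = -38783*I*√21/3805452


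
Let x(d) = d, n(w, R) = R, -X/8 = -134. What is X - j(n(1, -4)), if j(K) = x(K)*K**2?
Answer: 1136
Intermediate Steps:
X = 1072 (X = -8*(-134) = 1072)
j(K) = K**3 (j(K) = K*K**2 = K**3)
X - j(n(1, -4)) = 1072 - 1*(-4)**3 = 1072 - 1*(-64) = 1072 + 64 = 1136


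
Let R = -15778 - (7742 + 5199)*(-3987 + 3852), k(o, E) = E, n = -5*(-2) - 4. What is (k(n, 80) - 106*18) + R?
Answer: 1729429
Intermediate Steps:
n = 6 (n = 10 - 4 = 6)
R = 1731257 (R = -15778 - 12941*(-135) = -15778 - 1*(-1747035) = -15778 + 1747035 = 1731257)
(k(n, 80) - 106*18) + R = (80 - 106*18) + 1731257 = (80 - 1908) + 1731257 = -1828 + 1731257 = 1729429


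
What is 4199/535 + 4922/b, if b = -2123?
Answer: 6281207/1135805 ≈ 5.5302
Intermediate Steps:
4199/535 + 4922/b = 4199/535 + 4922/(-2123) = 4199*(1/535) + 4922*(-1/2123) = 4199/535 - 4922/2123 = 6281207/1135805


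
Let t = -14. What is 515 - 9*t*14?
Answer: 2279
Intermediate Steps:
515 - 9*t*14 = 515 - 9*(-14)*14 = 515 - (-126)*14 = 515 - 1*(-1764) = 515 + 1764 = 2279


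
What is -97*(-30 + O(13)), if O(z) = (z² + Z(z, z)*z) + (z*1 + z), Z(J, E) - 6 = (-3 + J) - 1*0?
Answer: -36181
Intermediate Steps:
Z(J, E) = 3 + J (Z(J, E) = 6 + ((-3 + J) - 1*0) = 6 + ((-3 + J) + 0) = 6 + (-3 + J) = 3 + J)
O(z) = z² + 2*z + z*(3 + z) (O(z) = (z² + (3 + z)*z) + (z*1 + z) = (z² + z*(3 + z)) + (z + z) = (z² + z*(3 + z)) + 2*z = z² + 2*z + z*(3 + z))
-97*(-30 + O(13)) = -97*(-30 + 13*(5 + 2*13)) = -97*(-30 + 13*(5 + 26)) = -97*(-30 + 13*31) = -97*(-30 + 403) = -97*373 = -36181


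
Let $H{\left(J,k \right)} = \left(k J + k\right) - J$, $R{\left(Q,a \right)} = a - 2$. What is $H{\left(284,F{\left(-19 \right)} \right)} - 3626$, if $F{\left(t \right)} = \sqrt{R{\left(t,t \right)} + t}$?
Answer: $-3910 + 570 i \sqrt{10} \approx -3910.0 + 1802.5 i$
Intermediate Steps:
$R{\left(Q,a \right)} = -2 + a$
$F{\left(t \right)} = \sqrt{-2 + 2 t}$ ($F{\left(t \right)} = \sqrt{\left(-2 + t\right) + t} = \sqrt{-2 + 2 t}$)
$H{\left(J,k \right)} = k - J + J k$ ($H{\left(J,k \right)} = \left(J k + k\right) - J = \left(k + J k\right) - J = k - J + J k$)
$H{\left(284,F{\left(-19 \right)} \right)} - 3626 = \left(\sqrt{-2 + 2 \left(-19\right)} - 284 + 284 \sqrt{-2 + 2 \left(-19\right)}\right) - 3626 = \left(\sqrt{-2 - 38} - 284 + 284 \sqrt{-2 - 38}\right) - 3626 = \left(\sqrt{-40} - 284 + 284 \sqrt{-40}\right) - 3626 = \left(2 i \sqrt{10} - 284 + 284 \cdot 2 i \sqrt{10}\right) - 3626 = \left(2 i \sqrt{10} - 284 + 568 i \sqrt{10}\right) - 3626 = \left(-284 + 570 i \sqrt{10}\right) - 3626 = -3910 + 570 i \sqrt{10}$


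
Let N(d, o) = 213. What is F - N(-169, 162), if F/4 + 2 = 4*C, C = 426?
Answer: 6595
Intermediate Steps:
F = 6808 (F = -8 + 4*(4*426) = -8 + 4*1704 = -8 + 6816 = 6808)
F - N(-169, 162) = 6808 - 1*213 = 6808 - 213 = 6595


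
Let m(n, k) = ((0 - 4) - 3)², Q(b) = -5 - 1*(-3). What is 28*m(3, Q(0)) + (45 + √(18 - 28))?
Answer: 1417 + I*√10 ≈ 1417.0 + 3.1623*I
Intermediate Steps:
Q(b) = -2 (Q(b) = -5 + 3 = -2)
m(n, k) = 49 (m(n, k) = (-4 - 3)² = (-7)² = 49)
28*m(3, Q(0)) + (45 + √(18 - 28)) = 28*49 + (45 + √(18 - 28)) = 1372 + (45 + √(-10)) = 1372 + (45 + I*√10) = 1417 + I*√10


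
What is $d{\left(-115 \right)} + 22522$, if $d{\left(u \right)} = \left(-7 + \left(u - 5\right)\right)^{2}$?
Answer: $38651$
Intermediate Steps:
$d{\left(u \right)} = \left(-12 + u\right)^{2}$ ($d{\left(u \right)} = \left(-7 + \left(-5 + u\right)\right)^{2} = \left(-12 + u\right)^{2}$)
$d{\left(-115 \right)} + 22522 = \left(-12 - 115\right)^{2} + 22522 = \left(-127\right)^{2} + 22522 = 16129 + 22522 = 38651$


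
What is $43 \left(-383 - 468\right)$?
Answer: $-36593$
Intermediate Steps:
$43 \left(-383 - 468\right) = 43 \left(-851\right) = -36593$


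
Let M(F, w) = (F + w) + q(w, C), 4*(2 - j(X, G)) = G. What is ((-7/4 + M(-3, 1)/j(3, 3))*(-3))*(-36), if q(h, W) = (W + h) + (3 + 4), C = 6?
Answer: 4239/5 ≈ 847.80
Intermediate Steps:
j(X, G) = 2 - G/4
q(h, W) = 7 + W + h (q(h, W) = (W + h) + 7 = 7 + W + h)
M(F, w) = 13 + F + 2*w (M(F, w) = (F + w) + (7 + 6 + w) = (F + w) + (13 + w) = 13 + F + 2*w)
((-7/4 + M(-3, 1)/j(3, 3))*(-3))*(-36) = ((-7/4 + (13 - 3 + 2*1)/(2 - 1/4*3))*(-3))*(-36) = ((-7*1/4 + (13 - 3 + 2)/(2 - 3/4))*(-3))*(-36) = ((-7/4 + 12/(5/4))*(-3))*(-36) = ((-7/4 + 12*(4/5))*(-3))*(-36) = ((-7/4 + 48/5)*(-3))*(-36) = ((157/20)*(-3))*(-36) = -471/20*(-36) = 4239/5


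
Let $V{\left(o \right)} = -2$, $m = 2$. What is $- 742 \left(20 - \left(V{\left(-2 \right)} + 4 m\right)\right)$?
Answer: $-10388$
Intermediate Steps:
$- 742 \left(20 - \left(V{\left(-2 \right)} + 4 m\right)\right) = - 742 \left(20 - \left(-2 + 4 \cdot 2\right)\right) = - 742 \left(20 - \left(-2 + 8\right)\right) = - 742 \left(20 - 6\right) = \left(-742\right) 14 = -10388$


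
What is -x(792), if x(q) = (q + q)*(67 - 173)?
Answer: 167904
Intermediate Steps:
x(q) = -212*q (x(q) = (2*q)*(-106) = -212*q)
-x(792) = -(-212)*792 = -1*(-167904) = 167904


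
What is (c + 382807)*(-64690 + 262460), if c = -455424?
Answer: -14361464090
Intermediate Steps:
(c + 382807)*(-64690 + 262460) = (-455424 + 382807)*(-64690 + 262460) = -72617*197770 = -14361464090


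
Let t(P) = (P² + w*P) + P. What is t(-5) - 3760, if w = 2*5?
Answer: -3790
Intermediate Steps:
w = 10
t(P) = P² + 11*P (t(P) = (P² + 10*P) + P = P² + 11*P)
t(-5) - 3760 = -5*(11 - 5) - 3760 = -5*6 - 3760 = -30 - 3760 = -3790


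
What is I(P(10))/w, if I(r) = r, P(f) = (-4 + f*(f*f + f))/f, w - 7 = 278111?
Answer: 274/695295 ≈ 0.00039408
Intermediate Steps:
w = 278118 (w = 7 + 278111 = 278118)
P(f) = (-4 + f*(f + f²))/f (P(f) = (-4 + f*(f² + f))/f = (-4 + f*(f + f²))/f)
I(P(10))/w = (10 + 10² - 4/10)/278118 = (10 + 100 - 4*⅒)*(1/278118) = (10 + 100 - ⅖)*(1/278118) = (548/5)*(1/278118) = 274/695295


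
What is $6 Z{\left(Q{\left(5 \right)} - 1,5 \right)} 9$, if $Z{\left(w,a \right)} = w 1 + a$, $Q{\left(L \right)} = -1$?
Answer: $162$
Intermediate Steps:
$Z{\left(w,a \right)} = a + w$ ($Z{\left(w,a \right)} = w + a = a + w$)
$6 Z{\left(Q{\left(5 \right)} - 1,5 \right)} 9 = 6 \left(5 - 2\right) 9 = 6 \cdot 3 \cdot 9 = 18 \cdot 9 = 162$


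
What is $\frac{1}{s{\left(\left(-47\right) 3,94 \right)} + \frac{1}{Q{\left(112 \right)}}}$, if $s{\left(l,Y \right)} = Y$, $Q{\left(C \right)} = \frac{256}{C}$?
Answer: $\frac{16}{1511} \approx 0.010589$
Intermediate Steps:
$\frac{1}{s{\left(\left(-47\right) 3,94 \right)} + \frac{1}{Q{\left(112 \right)}}} = \frac{1}{94 + \frac{1}{256 \cdot \frac{1}{112}}} = \frac{1}{94 + \frac{1}{\frac{16}{7}}} = \frac{1}{94 + \frac{7}{16}} = \frac{1}{\frac{1511}{16}} = \frac{16}{1511}$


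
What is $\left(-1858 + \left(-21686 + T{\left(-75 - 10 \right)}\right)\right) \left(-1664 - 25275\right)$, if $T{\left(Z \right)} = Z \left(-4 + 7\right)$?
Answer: $641121261$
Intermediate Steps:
$T{\left(Z \right)} = 3 Z$ ($T{\left(Z \right)} = Z 3 = 3 Z$)
$\left(-1858 + \left(-21686 + T{\left(-75 - 10 \right)}\right)\right) \left(-1664 - 25275\right) = \left(-1858 - \left(21686 - 3 \left(-75 - 10\right)\right)\right) \left(-1664 - 25275\right) = \left(-1858 + \left(-21686 + 3 \left(-85\right)\right)\right) \left(-26939\right) = \left(-1858 - 21941\right) \left(-26939\right) = \left(-23799\right) \left(-26939\right) = 641121261$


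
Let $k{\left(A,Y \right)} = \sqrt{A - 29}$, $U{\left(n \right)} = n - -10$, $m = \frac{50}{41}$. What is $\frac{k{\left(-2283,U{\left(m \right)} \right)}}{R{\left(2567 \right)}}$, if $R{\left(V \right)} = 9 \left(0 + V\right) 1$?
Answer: $\frac{2 i \sqrt{2}}{1359} \approx 0.0020813 i$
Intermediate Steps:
$m = \frac{50}{41}$ ($m = 50 \cdot \frac{1}{41} = \frac{50}{41} \approx 1.2195$)
$U{\left(n \right)} = 10 + n$ ($U{\left(n \right)} = n + 10 = 10 + n$)
$R{\left(V \right)} = 9 V$ ($R{\left(V \right)} = 9 V 1 = 9 V$)
$k{\left(A,Y \right)} = \sqrt{-29 + A}$
$\frac{k{\left(-2283,U{\left(m \right)} \right)}}{R{\left(2567 \right)}} = \frac{\sqrt{-29 - 2283}}{9 \cdot 2567} = \frac{\sqrt{-2312}}{23103} = 34 i \sqrt{2} \cdot \frac{1}{23103} = \frac{2 i \sqrt{2}}{1359}$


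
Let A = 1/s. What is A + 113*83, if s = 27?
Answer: 253234/27 ≈ 9379.0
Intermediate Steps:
A = 1/27 ≈ 0.037037
A + 113*83 = 1/27 + 113*83 = 1/27 + 9379 = 253234/27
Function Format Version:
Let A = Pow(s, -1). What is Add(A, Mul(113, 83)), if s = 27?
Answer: Rational(253234, 27) ≈ 9379.0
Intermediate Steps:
A = Rational(1, 27) (A = Pow(27, -1) = Rational(1, 27) ≈ 0.037037)
Add(A, Mul(113, 83)) = Add(Rational(1, 27), Mul(113, 83)) = Add(Rational(1, 27), 9379) = Rational(253234, 27)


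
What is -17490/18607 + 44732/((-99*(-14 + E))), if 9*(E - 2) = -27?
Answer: 806355674/27631395 ≈ 29.183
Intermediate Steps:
E = -1 (E = 2 + (⅑)*(-27) = 2 - 3 = -1)
-17490/18607 + 44732/((-99*(-14 + E))) = -17490/18607 + 44732/((-99*(-14 - 1))) = -17490*1/18607 + 44732/((-99*(-15))) = -17490/18607 + 44732/1485 = 806355674/27631395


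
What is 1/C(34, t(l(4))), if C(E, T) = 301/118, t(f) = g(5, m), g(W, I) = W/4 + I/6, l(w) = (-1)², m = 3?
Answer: 118/301 ≈ 0.39203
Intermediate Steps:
l(w) = 1
g(W, I) = W/4 + I/6 (g(W, I) = W*(¼) + I*(⅙) = W/4 + I/6)
t(f) = 7/4 (t(f) = (¼)*5 + (⅙)*3 = 5/4 + ½ = 7/4)
C(E, T) = 301/118 (C(E, T) = 301*(1/118) = 301/118)
1/C(34, t(l(4))) = 1/(301/118) = 118/301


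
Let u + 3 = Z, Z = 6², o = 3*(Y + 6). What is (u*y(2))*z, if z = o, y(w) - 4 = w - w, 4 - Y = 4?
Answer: 2376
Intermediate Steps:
Y = 0 (Y = 4 - 1*4 = 4 - 4 = 0)
y(w) = 4 (y(w) = 4 + (w - w) = 4 + 0 = 4)
o = 18 (o = 3*(0 + 6) = 3*6 = 18)
Z = 36
z = 18
u = 33 (u = -3 + 36 = 33)
(u*y(2))*z = (33*4)*18 = 132*18 = 2376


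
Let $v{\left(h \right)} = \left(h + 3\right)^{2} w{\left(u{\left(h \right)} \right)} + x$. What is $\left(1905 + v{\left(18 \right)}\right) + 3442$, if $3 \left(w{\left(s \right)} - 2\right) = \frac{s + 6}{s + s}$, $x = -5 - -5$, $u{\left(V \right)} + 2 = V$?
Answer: $\frac{101281}{16} \approx 6330.1$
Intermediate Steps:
$u{\left(V \right)} = -2 + V$
$x = 0$ ($x = -5 + 5 = 0$)
$w{\left(s \right)} = 2 + \frac{6 + s}{6 s}$ ($w{\left(s \right)} = 2 + \frac{\left(s + 6\right) \frac{1}{s + s}}{3} = 2 + \frac{\left(6 + s\right) \frac{1}{2 s}}{3} = 2 + \frac{\frac{1}{2} \frac{1}{s} \left(6 + s\right)}{3} = 2 + \frac{6 + s}{6 s}$)
$v{\left(h \right)} = \left(3 + h\right)^{2} \left(\frac{13}{6} + \frac{1}{-2 + h}\right)$ ($v{\left(h \right)} = \left(h + 3\right)^{2} \left(\frac{13}{6} + \frac{1}{-2 + h}\right) + 0 = \left(3 + h\right)^{2} \left(\frac{13}{6} + \frac{1}{-2 + h}\right) + 0 = \left(3 + h\right)^{2} \left(\frac{13}{6} + \frac{1}{-2 + h}\right)$)
$\left(1905 + v{\left(18 \right)}\right) + 3442 = \left(1905 + \frac{\left(3 + 18\right)^{2} \left(-20 + 13 \cdot 18\right)}{6 \left(-2 + 18\right)}\right) + 3442 = \left(1905 + \frac{21^{2} \left(-20 + 234\right)}{6 \cdot 16}\right) + 3442 = \left(1905 + \frac{1}{6} \cdot \frac{1}{16} \cdot 441 \cdot 214\right) + 3442 = \left(1905 + \frac{15729}{16}\right) + 3442 = \frac{46209}{16} + 3442 = \frac{101281}{16}$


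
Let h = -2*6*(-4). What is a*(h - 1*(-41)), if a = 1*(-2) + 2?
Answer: 0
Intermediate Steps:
h = 48 (h = -12*(-4) = 48)
a = 0 (a = -2 + 2 = 0)
a*(h - 1*(-41)) = 0*(48 - 1*(-41)) = 0*(48 + 41) = 0*89 = 0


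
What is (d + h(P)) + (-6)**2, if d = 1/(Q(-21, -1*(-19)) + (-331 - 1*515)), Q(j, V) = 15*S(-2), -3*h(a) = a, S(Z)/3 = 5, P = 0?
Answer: 22355/621 ≈ 35.998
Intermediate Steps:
S(Z) = 15 (S(Z) = 3*5 = 15)
h(a) = -a/3
Q(j, V) = 225 (Q(j, V) = 15*15 = 225)
d = -1/621 (d = 1/(225 + (-331 - 1*515)) = 1/(225 + (-331 - 515)) = 1/(225 - 846) = 1/(-621) = -1/621 ≈ -0.0016103)
(d + h(P)) + (-6)**2 = (-1/621 - 1/3*0) + (-6)**2 = (-1/621 + 0) + 36 = -1/621 + 36 = 22355/621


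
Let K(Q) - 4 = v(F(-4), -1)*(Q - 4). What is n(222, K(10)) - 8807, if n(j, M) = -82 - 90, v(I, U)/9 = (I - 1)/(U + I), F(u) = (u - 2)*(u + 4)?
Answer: -8979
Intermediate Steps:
F(u) = (-2 + u)*(4 + u)
v(I, U) = 9*(-1 + I)/(I + U) (v(I, U) = 9*((I - 1)/(U + I)) = 9*((-1 + I)/(I + U)) = 9*(-1 + I)/(I + U))
K(Q) = -32 + 9*Q (K(Q) = 4 + (9*(-1 + (-8 + (-4)² + 2*(-4)))/((-8 + (-4)² + 2*(-4)) - 1))*(Q - 4) = 4 + (9*(-1 + (-8 + 16 - 8))/((-8 + 16 - 8) - 1))*(-4 + Q) = 4 + (9*(-1 + 0)/(0 - 1))*(-4 + Q) = 4 + (9*(-1)/(-1))*(-4 + Q) = 4 + (9*(-1)*(-1))*(-4 + Q) = 4 + 9*(-4 + Q) = 4 + (-36 + 9*Q) = -32 + 9*Q)
n(j, M) = -172
n(222, K(10)) - 8807 = -172 - 8807 = -8979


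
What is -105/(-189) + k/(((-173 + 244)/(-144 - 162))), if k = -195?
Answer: 537385/639 ≈ 840.98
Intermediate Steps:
-105/(-189) + k/(((-173 + 244)/(-144 - 162))) = -105/(-189) - 195*(-144 - 162)/(-173 + 244) = -105*(-1/189) - 195/(71/(-306)) = 5/9 - 195/(71*(-1/306)) = 5/9 - 195/(-71/306) = 5/9 - 195*(-306/71) = 5/9 + 59670/71 = 537385/639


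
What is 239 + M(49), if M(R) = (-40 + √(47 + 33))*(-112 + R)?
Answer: 2759 - 252*√5 ≈ 2195.5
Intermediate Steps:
M(R) = (-112 + R)*(-40 + 4*√5) (M(R) = (-40 + √80)*(-112 + R) = (-40 + 4*√5)*(-112 + R) = (-112 + R)*(-40 + 4*√5))
239 + M(49) = 239 + (4480 - 448*√5 - 40*49 + 4*49*√5) = 239 + (4480 - 448*√5 - 1960 + 196*√5) = 239 + (2520 - 252*√5) = 2759 - 252*√5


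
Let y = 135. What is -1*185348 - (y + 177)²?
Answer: -282692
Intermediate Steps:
-1*185348 - (y + 177)² = -1*185348 - (135 + 177)² = -185348 - 1*312² = -185348 - 1*97344 = -185348 - 97344 = -282692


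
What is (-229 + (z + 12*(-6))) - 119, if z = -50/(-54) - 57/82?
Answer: -929369/2214 ≈ -419.77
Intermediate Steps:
z = 511/2214 (z = -50*(-1/54) - 57*1/82 = 25/27 - 57/82 = 511/2214 ≈ 0.23080)
(-229 + (z + 12*(-6))) - 119 = (-229 + (511/2214 + 12*(-6))) - 119 = (-229 + (511/2214 - 72)) - 119 = (-229 - 158897/2214) - 119 = -665903/2214 - 119 = -929369/2214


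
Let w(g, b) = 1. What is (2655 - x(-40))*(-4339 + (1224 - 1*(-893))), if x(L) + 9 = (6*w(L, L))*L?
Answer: -6452688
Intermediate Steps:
x(L) = -9 + 6*L (x(L) = -9 + (6*1)*L = -9 + 6*L)
(2655 - x(-40))*(-4339 + (1224 - 1*(-893))) = (2655 - (-9 + 6*(-40)))*(-4339 + (1224 - 1*(-893))) = (2655 - (-9 - 240))*(-4339 + (1224 + 893)) = (2655 - 1*(-249))*(-4339 + 2117) = (2655 + 249)*(-2222) = 2904*(-2222) = -6452688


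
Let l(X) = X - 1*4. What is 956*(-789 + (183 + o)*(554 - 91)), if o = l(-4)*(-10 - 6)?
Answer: 136903024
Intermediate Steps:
l(X) = -4 + X (l(X) = X - 4 = -4 + X)
o = 128 (o = (-4 - 4)*(-10 - 6) = -8*(-16) = 128)
956*(-789 + (183 + o)*(554 - 91)) = 956*(-789 + (183 + 128)*(554 - 91)) = 956*(-789 + 311*463) = 956*(-789 + 143993) = 956*143204 = 136903024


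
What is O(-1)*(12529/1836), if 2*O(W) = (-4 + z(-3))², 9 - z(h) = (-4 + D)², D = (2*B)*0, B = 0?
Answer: 89177/216 ≈ 412.86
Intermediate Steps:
D = 0 (D = (2*0)*0 = 0*0 = 0)
z(h) = -7 (z(h) = 9 - (-4 + 0)² = 9 - 1*(-4)² = 9 - 1*16 = 9 - 16 = -7)
O(W) = 121/2 (O(W) = (-4 - 7)²/2 = (½)*(-11)² = (½)*121 = 121/2)
O(-1)*(12529/1836) = 121*(12529/1836)/2 = 121*(12529*(1/1836))/2 = (121/2)*(737/108) = 89177/216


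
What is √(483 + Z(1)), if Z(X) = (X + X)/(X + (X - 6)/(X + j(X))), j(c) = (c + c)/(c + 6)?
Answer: √81510/13 ≈ 21.962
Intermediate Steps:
j(c) = 2*c/(6 + c) (j(c) = (2*c)/(6 + c) = 2*c/(6 + c))
Z(X) = 2*X/(X + (-6 + X)/(X + 2*X/(6 + X))) (Z(X) = (X + X)/(X + (X - 6)/(X + 2*X/(6 + X))) = (2*X)/(X + (-6 + X)/(X + 2*X/(6 + X))) = 2*X/(X + (-6 + X)/(X + 2*X/(6 + X))))
√(483 + Z(1)) = √(483 + 2*1²*(8 + 1)/(-36 + 1³ + 9*1²)) = √(483 + 2*1*9/(-36 + 1 + 9*1)) = √(483 + 2*1*9/(-36 + 1 + 9)) = √(483 + 2*1*9/(-26)) = √(483 + 2*1*(-1/26)*9) = √(483 - 9/13) = √(6270/13) = √81510/13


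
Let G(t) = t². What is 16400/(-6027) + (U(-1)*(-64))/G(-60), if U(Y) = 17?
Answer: -33332/11025 ≈ -3.0233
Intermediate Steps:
16400/(-6027) + (U(-1)*(-64))/G(-60) = 16400/(-6027) + (17*(-64))/((-60)²) = 16400*(-1/6027) - 1088/3600 = -400/147 - 1088*1/3600 = -400/147 - 68/225 = -33332/11025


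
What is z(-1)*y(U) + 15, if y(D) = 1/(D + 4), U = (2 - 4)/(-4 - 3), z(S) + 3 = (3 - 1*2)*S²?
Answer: 218/15 ≈ 14.533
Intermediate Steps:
z(S) = -3 + S² (z(S) = -3 + (3 - 1*2)*S² = -3 + (3 - 2)*S² = -3 + 1*S² = -3 + S²)
U = 2/7 (U = -2/(-7) = -2*(-⅐) = 2/7 ≈ 0.28571)
y(D) = 1/(4 + D)
z(-1)*y(U) + 15 = (-3 + (-1)²)/(4 + 2/7) + 15 = (-3 + 1)/(30/7) + 15 = -2*7/30 + 15 = -7/15 + 15 = 218/15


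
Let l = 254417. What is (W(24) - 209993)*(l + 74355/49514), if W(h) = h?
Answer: -139212515785343/2606 ≈ -5.3420e+10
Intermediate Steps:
(W(24) - 209993)*(l + 74355/49514) = (24 - 209993)*(254417 + 74355/49514) = -209969*(254417 + 74355*(1/49514)) = -209969*(254417 + 74355/49514) = -209969*12597277693/49514 = -139212515785343/2606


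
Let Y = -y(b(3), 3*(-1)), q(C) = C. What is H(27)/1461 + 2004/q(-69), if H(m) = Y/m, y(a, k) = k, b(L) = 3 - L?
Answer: -8783509/302427 ≈ -29.043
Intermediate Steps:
Y = 3 (Y = -3*(-1) = -1*(-3) = 3)
H(m) = 3/m
H(27)/1461 + 2004/q(-69) = (3/27)/1461 + 2004/(-69) = (3*(1/27))*(1/1461) + 2004*(-1/69) = (⅑)*(1/1461) - 668/23 = 1/13149 - 668/23 = -8783509/302427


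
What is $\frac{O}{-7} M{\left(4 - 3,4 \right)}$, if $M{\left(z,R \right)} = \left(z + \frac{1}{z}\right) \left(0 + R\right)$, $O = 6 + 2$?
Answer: $- \frac{64}{7} \approx -9.1429$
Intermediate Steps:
$O = 8$
$M{\left(z,R \right)} = R \left(z + \frac{1}{z}\right)$ ($M{\left(z,R \right)} = \left(z + \frac{1}{z}\right) R = R \left(z + \frac{1}{z}\right)$)
$\frac{O}{-7} M{\left(4 - 3,4 \right)} = \frac{1}{-7} \cdot 8 \left(4 \left(4 - 3\right) + \frac{4}{4 - 3}\right) = \left(- \frac{1}{7}\right) 8 \left(4 \left(4 - 3\right) + \frac{4}{4 - 3}\right) = - \frac{8 \left(4 \cdot 1 + \frac{4}{1}\right)}{7} = - \frac{8 \left(4 + 4 \cdot 1\right)}{7} = - \frac{8 \left(4 + 4\right)}{7} = \left(- \frac{8}{7}\right) 8 = - \frac{64}{7}$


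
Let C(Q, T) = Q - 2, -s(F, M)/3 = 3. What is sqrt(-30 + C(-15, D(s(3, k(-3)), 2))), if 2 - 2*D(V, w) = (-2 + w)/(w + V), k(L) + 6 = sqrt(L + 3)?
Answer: I*sqrt(47) ≈ 6.8557*I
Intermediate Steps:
k(L) = -6 + sqrt(3 + L) (k(L) = -6 + sqrt(L + 3) = -6 + sqrt(3 + L))
s(F, M) = -9 (s(F, M) = -3*3 = -9)
D(V, w) = 1 - (-2 + w)/(2*(V + w)) (D(V, w) = 1 - (-2 + w)/(2*(w + V)) = 1 - (-2 + w)/(2*(V + w)))
C(Q, T) = -2 + Q
sqrt(-30 + C(-15, D(s(3, k(-3)), 2))) = sqrt(-30 + (-2 - 15)) = sqrt(-30 - 17) = sqrt(-47) = I*sqrt(47)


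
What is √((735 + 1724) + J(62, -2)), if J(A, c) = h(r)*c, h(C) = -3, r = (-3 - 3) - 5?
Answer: √2465 ≈ 49.649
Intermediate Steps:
r = -11 (r = -6 - 5 = -11)
J(A, c) = -3*c
√((735 + 1724) + J(62, -2)) = √((735 + 1724) - 3*(-2)) = √(2459 + 6) = √2465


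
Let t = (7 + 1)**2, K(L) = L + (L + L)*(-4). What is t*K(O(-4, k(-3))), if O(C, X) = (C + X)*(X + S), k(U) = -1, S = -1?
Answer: -4480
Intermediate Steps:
O(C, X) = (-1 + X)*(C + X) (O(C, X) = (C + X)*(X - 1) = (C + X)*(-1 + X) = (-1 + X)*(C + X))
K(L) = -7*L (K(L) = L + (2*L)*(-4) = L - 8*L = -7*L)
t = 64 (t = 8**2 = 64)
t*K(O(-4, k(-3))) = 64*(-7*((-1)**2 - 1*(-4) - 1*(-1) - 4*(-1))) = 64*(-7*(1 + 4 + 1 + 4)) = 64*(-7*10) = 64*(-70) = -4480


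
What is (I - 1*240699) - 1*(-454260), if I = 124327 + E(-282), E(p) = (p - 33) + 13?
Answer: 337586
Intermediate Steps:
E(p) = -20 + p (E(p) = (-33 + p) + 13 = -20 + p)
I = 124025 (I = 124327 + (-20 - 282) = 124327 - 302 = 124025)
(I - 1*240699) - 1*(-454260) = (124025 - 1*240699) - 1*(-454260) = (124025 - 240699) + 454260 = -116674 + 454260 = 337586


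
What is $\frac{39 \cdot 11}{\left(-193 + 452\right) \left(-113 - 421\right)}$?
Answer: $- \frac{143}{46102} \approx -0.0031018$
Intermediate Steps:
$\frac{39 \cdot 11}{\left(-193 + 452\right) \left(-113 - 421\right)} = \frac{429}{259 \left(-534\right)} = \frac{429}{-138306} = 429 \left(- \frac{1}{138306}\right) = - \frac{143}{46102}$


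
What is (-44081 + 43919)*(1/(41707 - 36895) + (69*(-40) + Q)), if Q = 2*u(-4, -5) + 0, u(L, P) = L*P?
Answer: 353393253/802 ≈ 4.4064e+5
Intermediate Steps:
Q = 40 (Q = 2*(-4*(-5)) + 0 = 2*20 + 0 = 40 + 0 = 40)
(-44081 + 43919)*(1/(41707 - 36895) + (69*(-40) + Q)) = (-44081 + 43919)*(1/(41707 - 36895) + (69*(-40) + 40)) = -162*(1/4812 + (-2760 + 40)) = -162*(1/4812 - 2720) = -162*(-13088639/4812) = 353393253/802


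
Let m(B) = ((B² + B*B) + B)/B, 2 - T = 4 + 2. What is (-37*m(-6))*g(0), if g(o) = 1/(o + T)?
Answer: -407/4 ≈ -101.75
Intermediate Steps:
T = -4 (T = 2 - (4 + 2) = 2 - 1*6 = 2 - 6 = -4)
m(B) = (B + 2*B²)/B (m(B) = ((B² + B²) + B)/B = (2*B² + B)/B = (B + 2*B²)/B)
g(o) = 1/(-4 + o) (g(o) = 1/(o - 4) = 1/(-4 + o))
(-37*m(-6))*g(0) = (-37*(1 + 2*(-6)))/(-4 + 0) = -37*(1 - 12)/(-4) = -37*(-11)*(-¼) = 407*(-¼) = -407/4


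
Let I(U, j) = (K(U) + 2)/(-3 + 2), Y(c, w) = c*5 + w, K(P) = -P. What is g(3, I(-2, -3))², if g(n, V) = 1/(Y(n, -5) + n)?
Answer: 1/169 ≈ 0.0059172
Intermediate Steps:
Y(c, w) = w + 5*c (Y(c, w) = 5*c + w = w + 5*c)
I(U, j) = -2 + U (I(U, j) = (-U + 2)/(-3 + 2) = (2 - U)/(-1) = (2 - U)*(-1) = -2 + U)
g(n, V) = 1/(-5 + 6*n) (g(n, V) = 1/((-5 + 5*n) + n) = 1/(-5 + 6*n))
g(3, I(-2, -3))² = (1/(-5 + 6*3))² = (1/(-5 + 18))² = (1/13)² = 1/169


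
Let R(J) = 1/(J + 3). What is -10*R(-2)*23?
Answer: -230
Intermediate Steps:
R(J) = 1/(3 + J)
-10*R(-2)*23 = -10/(3 - 2)*23 = -10/1*23 = -10*1*23 = -10*23 = -230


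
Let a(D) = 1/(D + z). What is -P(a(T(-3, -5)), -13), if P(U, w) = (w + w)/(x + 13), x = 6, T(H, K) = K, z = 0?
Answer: 26/19 ≈ 1.3684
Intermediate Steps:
a(D) = 1/D (a(D) = 1/(D + 0) = 1/D)
P(U, w) = 2*w/19 (P(U, w) = (w + w)/(6 + 13) = (2*w)/19 = (2*w)*(1/19) = 2*w/19)
-P(a(T(-3, -5)), -13) = -2*(-13)/19 = -1*(-26/19) = 26/19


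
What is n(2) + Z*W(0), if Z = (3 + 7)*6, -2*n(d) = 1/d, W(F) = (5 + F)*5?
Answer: 5999/4 ≈ 1499.8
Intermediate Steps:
W(F) = 25 + 5*F
n(d) = -1/(2*d)
Z = 60 (Z = 10*6 = 60)
n(2) + Z*W(0) = -½/2 + 60*(25 + 5*0) = -½*½ + 60*(25 + 0) = -¼ + 60*25 = -¼ + 1500 = 5999/4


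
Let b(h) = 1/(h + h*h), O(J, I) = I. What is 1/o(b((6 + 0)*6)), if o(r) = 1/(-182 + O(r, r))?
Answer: -242423/1332 ≈ -182.00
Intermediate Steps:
b(h) = 1/(h + h**2)
o(r) = 1/(-182 + r)
1/o(b((6 + 0)*6)) = 1/(1/(-182 + 1/((((6 + 0)*6))*(1 + (6 + 0)*6)))) = 1/(1/(-182 + 1/(((6*6))*(1 + 6*6)))) = 1/(1/(-182 + 1/(36*(1 + 36)))) = 1/(1/(-182 + (1/36)/37)) = 1/(1/(-182 + (1/36)*(1/37))) = 1/(1/(-182 + 1/1332)) = 1/(1/(-242423/1332)) = 1/(-1332/242423) = -242423/1332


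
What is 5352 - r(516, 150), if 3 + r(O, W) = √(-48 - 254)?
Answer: 5355 - I*√302 ≈ 5355.0 - 17.378*I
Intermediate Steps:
r(O, W) = -3 + I*√302 (r(O, W) = -3 + √(-48 - 254) = -3 + √(-302) = -3 + I*√302)
5352 - r(516, 150) = 5352 - (-3 + I*√302) = 5352 + (3 - I*√302) = 5355 - I*√302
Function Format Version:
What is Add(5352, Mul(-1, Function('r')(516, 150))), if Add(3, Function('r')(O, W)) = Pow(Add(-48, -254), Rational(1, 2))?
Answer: Add(5355, Mul(-1, I, Pow(302, Rational(1, 2)))) ≈ Add(5355.0, Mul(-17.378, I))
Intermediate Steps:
Function('r')(O, W) = Add(-3, Mul(I, Pow(302, Rational(1, 2)))) (Function('r')(O, W) = Add(-3, Pow(Add(-48, -254), Rational(1, 2))) = Add(-3, Pow(-302, Rational(1, 2))) = Add(-3, Mul(I, Pow(302, Rational(1, 2)))))
Add(5352, Mul(-1, Function('r')(516, 150))) = Add(5352, Mul(-1, Add(-3, Mul(I, Pow(302, Rational(1, 2)))))) = Add(5352, Add(3, Mul(-1, I, Pow(302, Rational(1, 2))))) = Add(5355, Mul(-1, I, Pow(302, Rational(1, 2))))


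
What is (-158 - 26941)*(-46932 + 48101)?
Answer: -31678731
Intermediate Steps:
(-158 - 26941)*(-46932 + 48101) = -27099*1169 = -31678731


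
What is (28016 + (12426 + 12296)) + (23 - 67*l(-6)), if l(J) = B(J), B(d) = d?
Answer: 53163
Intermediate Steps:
l(J) = J
(28016 + (12426 + 12296)) + (23 - 67*l(-6)) = (28016 + (12426 + 12296)) + (23 - 67*(-6)) = (28016 + 24722) + (23 + 402) = 52738 + 425 = 53163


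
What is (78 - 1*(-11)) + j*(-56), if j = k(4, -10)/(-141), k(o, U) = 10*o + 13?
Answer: 15517/141 ≈ 110.05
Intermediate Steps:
k(o, U) = 13 + 10*o
j = -53/141 (j = (13 + 10*4)/(-141) = (13 + 40)*(-1/141) = 53*(-1/141) = -53/141 ≈ -0.37589)
(78 - 1*(-11)) + j*(-56) = (78 - 1*(-11)) - 53/141*(-56) = (78 + 11) + 2968/141 = 89 + 2968/141 = 15517/141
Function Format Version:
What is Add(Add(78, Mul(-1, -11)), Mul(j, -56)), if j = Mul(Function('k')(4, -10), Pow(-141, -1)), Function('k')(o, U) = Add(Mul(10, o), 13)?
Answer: Rational(15517, 141) ≈ 110.05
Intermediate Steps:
Function('k')(o, U) = Add(13, Mul(10, o))
j = Rational(-53, 141) (j = Mul(Add(13, Mul(10, 4)), Pow(-141, -1)) = Mul(Add(13, 40), Rational(-1, 141)) = Mul(53, Rational(-1, 141)) = Rational(-53, 141) ≈ -0.37589)
Add(Add(78, Mul(-1, -11)), Mul(j, -56)) = Add(Add(78, Mul(-1, -11)), Mul(Rational(-53, 141), -56)) = Add(Add(78, 11), Rational(2968, 141)) = Add(89, Rational(2968, 141)) = Rational(15517, 141)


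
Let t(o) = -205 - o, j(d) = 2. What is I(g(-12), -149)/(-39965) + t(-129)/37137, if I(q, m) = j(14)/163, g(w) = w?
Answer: -495160694/241921373415 ≈ -0.0020468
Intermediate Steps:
I(q, m) = 2/163
I(g(-12), -149)/(-39965) + t(-129)/37137 = (2/163)/(-39965) + (-205 - 1*(-129))/37137 = (2/163)*(-1/39965) + (-205 + 129)*(1/37137) = -2/6514295 - 76*1/37137 = -2/6514295 - 76/37137 = -495160694/241921373415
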